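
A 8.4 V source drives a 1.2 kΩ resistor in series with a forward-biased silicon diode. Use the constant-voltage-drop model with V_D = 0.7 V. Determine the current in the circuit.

KVL around the loop: 8.4 = V_D + I·R = 0.7 + I × 1.2 kΩ.
So I = (8.4 − 0.7) / 1.2 kΩ = 7.7 / 1.2 = 6.42 mA.

I ≈ 6.4 mA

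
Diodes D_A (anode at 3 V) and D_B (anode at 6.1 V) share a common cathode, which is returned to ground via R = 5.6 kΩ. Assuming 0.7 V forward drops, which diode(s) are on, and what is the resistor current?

Only D_B conducts; I_R ≈ 0.96 mA

Assume both conduct. Then node N would need to be at both 3−0.7 = 2.3 V and 6.1−0.7 = 5.4 V, which is impossible.
Assume only D_B conducts: V_N = 6.1 − 0.7 = 5.4 V, so I_R = 5.4/5.6 = 0.964 mA.
Check D_A: its anode-to-cathode voltage is 3 − 5.4 = -2.4 V < 0.7 V, so it is off. The assumption is consistent.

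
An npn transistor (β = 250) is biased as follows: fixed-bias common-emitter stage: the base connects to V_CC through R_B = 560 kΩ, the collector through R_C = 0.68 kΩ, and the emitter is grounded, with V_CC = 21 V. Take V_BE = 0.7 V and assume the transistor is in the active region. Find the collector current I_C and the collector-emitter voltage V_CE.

Base loop: V_CC = I_B·R_B + V_BE, so I_B = (21 − 0.7)/560 kΩ = 0.0363 mA.
In the active region I_C = β·I_B = 250 × 0.0363 = 9.06 mA.
Collector loop: V_CE = V_CC − I_C·R_C = 21 − 9.06×0.68 = 14.8 V.
Since V_CE = 14.8 V > V_CE(sat) ≈ 0.2 V, the transistor is in the active region as assumed.

I_C ≈ 9.1 mA, V_CE ≈ 15 V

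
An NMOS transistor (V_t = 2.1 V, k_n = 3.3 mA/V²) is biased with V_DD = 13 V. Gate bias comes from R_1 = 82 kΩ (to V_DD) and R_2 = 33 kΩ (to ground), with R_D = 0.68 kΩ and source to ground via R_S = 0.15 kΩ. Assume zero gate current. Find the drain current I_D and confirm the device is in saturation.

I_D ≈ 2.6 mA

V_G = V_DD·R_2/(R_1+R_2) = 13×33/115 = 3.73 V.
Assume saturation: I_D = (k_n/2)(V_GS − V_t)² with V_GS = V_G − I_D·R_S = 3.73 − 0.15·I_D.
Substituting gives 0.0371·I_D² − 1.81·I_D + 4.39 = 0, with roots I_D = 2.56 or 46.1 mA.
The root I_D = 46.1 mA gives V_GS = -3.19 V ≤ V_t, so take I_D = 2.56 mA.
Then V_GS = 3.35 V and V_DS = V_DD − I_D(R_D+R_S) = 13 − 2.56×0.83 = 10.9 V.
Saturation requires V_DS ≥ V_GS − V_t = 1.25 V; 10.9 ≥ 1.25 ✓.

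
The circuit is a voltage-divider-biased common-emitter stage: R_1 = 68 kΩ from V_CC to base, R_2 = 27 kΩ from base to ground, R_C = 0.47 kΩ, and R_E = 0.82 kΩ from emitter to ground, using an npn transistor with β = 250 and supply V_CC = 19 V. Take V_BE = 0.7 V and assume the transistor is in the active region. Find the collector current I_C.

Thevenize the base divider: V_Th = V_CC·R_2/(R_1+R_2) = 19×27/95 = 5.4 V, R_Th = R_1‖R_2 = 19.3 kΩ.
Base-emitter loop: V_Th = I_B·R_Th + V_BE + (β+1)I_B·R_E, so I_B = (5.4 − 0.7) / (19.3 + 251×0.82) = 0.0209 mA.
I_C = β·I_B = 250×0.0209 = 5.22 mA, and I_E = (β+1)I_B = 5.24 mA.
V_CE = V_CC − I_C·R_C − I_E·R_E = 19 − 5.22×0.47 − 5.24×0.82 = 12.3 V.
V_CE = 12.3 V > 0.2 V confirms active-region operation.

I_C ≈ 5.2 mA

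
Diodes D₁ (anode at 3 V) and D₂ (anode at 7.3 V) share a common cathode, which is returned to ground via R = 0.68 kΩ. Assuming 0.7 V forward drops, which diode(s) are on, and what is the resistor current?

Assume both conduct. Then node N would need to be at both 3−0.7 = 2.3 V and 7.3−0.7 = 6.6 V, which is impossible.
Assume only D₂ conducts: V_N = 7.3 − 0.7 = 6.6 V, so I_R = 6.6/0.68 = 9.71 mA.
Check D₁: its anode-to-cathode voltage is 3 − 6.6 = -3.6 V < 0.7 V, so it is off. The assumption is consistent.

Only D₂ conducts; I_R ≈ 9.7 mA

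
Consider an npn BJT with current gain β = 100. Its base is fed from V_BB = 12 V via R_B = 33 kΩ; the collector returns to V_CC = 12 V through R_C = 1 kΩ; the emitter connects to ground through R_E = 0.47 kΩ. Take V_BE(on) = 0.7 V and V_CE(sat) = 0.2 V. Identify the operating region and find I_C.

Assume active: I_B = (12 − 0.7)/(33 + 101×0.47) = 0.14 mA, I_C = β·I_B = 14 mA.
Then V_CE = 12 − 14×1 − 14.2×0.47 = -8.71 V < 0.2 V — the active assumption fails.
Re-solve with V_CE = 0.2 V. KCL at the emitter: V_E/R_E = (V_BB−0.7−V_E)/R_B + (V_CC−0.2−V_E)/R_C, giving V_E = 3.85 V.
I_C = (V_CC − 0.2 − V_E)/R_C = (11.8 − 3.85)/1 = 7.95 mA.
Check: I_B = (11.3 − 3.85)/33 = 0.226 mA, and β·I_B = 22.6 mA > I_C, confirming saturation.

saturation; I_C ≈ 8 mA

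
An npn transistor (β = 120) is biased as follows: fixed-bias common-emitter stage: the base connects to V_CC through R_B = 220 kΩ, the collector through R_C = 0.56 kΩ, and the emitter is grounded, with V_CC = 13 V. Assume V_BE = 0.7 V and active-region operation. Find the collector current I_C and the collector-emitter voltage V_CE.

I_C ≈ 6.7 mA, V_CE ≈ 9.2 V

Base loop: V_CC = I_B·R_B + V_BE, so I_B = (13 − 0.7)/220 kΩ = 0.0559 mA.
In the active region I_C = β·I_B = 120 × 0.0559 = 6.71 mA.
Collector loop: V_CE = V_CC − I_C·R_C = 13 − 6.71×0.56 = 9.24 V.
Since V_CE = 9.24 V > V_CE(sat) ≈ 0.2 V, the transistor is in the active region as assumed.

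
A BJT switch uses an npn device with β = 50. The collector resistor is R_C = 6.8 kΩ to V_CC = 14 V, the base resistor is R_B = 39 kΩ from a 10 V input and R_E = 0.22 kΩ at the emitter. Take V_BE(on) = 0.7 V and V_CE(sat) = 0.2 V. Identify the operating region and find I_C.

Assume active: I_B = (10 − 0.7)/(39 + 51×0.22) = 0.185 mA, I_C = β·I_B = 9.26 mA.
Then V_CE = 14 − 9.26×6.8 − 9.44×0.22 = -51 V < 0.2 V — the active assumption fails.
Re-solve with V_CE = 0.2 V. KCL at the emitter: V_E/R_E = (V_BB−0.7−V_E)/R_B + (V_CC−0.2−V_E)/R_C, giving V_E = 0.481 V.
I_C = (V_CC − 0.2 − V_E)/R_C = (13.8 − 0.481)/6.8 = 1.96 mA.
Check: I_B = (9.3 − 0.481)/39 = 0.226 mA, and β·I_B = 11.3 mA > I_C, confirming saturation.

saturation; I_C ≈ 2 mA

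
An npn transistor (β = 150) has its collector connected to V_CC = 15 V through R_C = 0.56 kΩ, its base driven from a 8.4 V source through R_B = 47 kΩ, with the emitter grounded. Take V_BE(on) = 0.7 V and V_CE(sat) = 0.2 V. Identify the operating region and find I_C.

active; I_C ≈ 25 mA

Assume active. Base-emitter loop: I_B = (V_BB − V_BE)/R_B = (8.4 − 0.7)/47 = 0.164 mA.
I_C = β·I_B = 150×0.164 = 24.6 mA.
V_CE = V_CC − I_C·R_C = 15 − 24.6×0.56 = 1.24 V > V_CE(sat), so the active-region assumption holds.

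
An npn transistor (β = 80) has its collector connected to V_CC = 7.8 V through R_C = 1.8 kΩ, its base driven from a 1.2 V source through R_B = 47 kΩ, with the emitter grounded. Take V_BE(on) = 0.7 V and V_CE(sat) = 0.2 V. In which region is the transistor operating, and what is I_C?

active; I_C ≈ 0.85 mA

Assume active. Base-emitter loop: I_B = (V_BB − V_BE)/R_B = (1.2 − 0.7)/47 = 0.0106 mA.
I_C = β·I_B = 80×0.0106 = 0.851 mA.
V_CE = V_CC − I_C·R_C = 7.8 − 0.851×1.8 = 6.27 V > V_CE(sat), so the active-region assumption holds.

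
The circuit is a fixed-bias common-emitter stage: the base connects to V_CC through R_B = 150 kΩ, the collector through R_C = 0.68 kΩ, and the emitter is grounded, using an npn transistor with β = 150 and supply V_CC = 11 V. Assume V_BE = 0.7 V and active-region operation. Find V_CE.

V_CE ≈ 4 V

Base loop: V_CC = I_B·R_B + V_BE, so I_B = (11 − 0.7)/150 kΩ = 0.0687 mA.
In the active region I_C = β·I_B = 150 × 0.0687 = 10.3 mA.
Collector loop: V_CE = V_CC − I_C·R_C = 11 − 10.3×0.68 = 4 V.
Since V_CE = 4 V > V_CE(sat) ≈ 0.2 V, the transistor is in the active region as assumed.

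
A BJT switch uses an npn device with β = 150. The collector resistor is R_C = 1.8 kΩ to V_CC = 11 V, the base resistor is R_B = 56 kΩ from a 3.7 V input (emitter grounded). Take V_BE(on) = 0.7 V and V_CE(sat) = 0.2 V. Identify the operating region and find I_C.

saturation; I_C ≈ 6 mA

Assume active: I_B = (3.7 − 0.7)/56 = 0.0536 mA, giving I_C = β·I_B = 8.04 mA.
But then V_CE = 11 − 8.04×1.8 = -3.46 V < V_CE(sat) = 0.2 V — impossible in the active region.
So the transistor is saturated. With V_CE = 0.2 V, I_C = (V_CC − 0.2)/R_C = 10.8/1.8 = 6 mA.
Check: β·I_B = 8.04 mA > I_C = 6 mA, confirming saturation.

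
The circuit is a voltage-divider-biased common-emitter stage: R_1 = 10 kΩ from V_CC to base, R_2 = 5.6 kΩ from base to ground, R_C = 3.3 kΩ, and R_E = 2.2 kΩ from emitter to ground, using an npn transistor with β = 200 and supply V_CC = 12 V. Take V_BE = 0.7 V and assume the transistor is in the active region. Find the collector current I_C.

Thevenize the base divider: V_Th = V_CC·R_2/(R_1+R_2) = 12×5.6/15.6 = 4.31 V, R_Th = R_1‖R_2 = 3.59 kΩ.
Base-emitter loop: V_Th = I_B·R_Th + V_BE + (β+1)I_B·R_E, so I_B = (4.31 − 0.7) / (3.59 + 201×2.2) = 0.00809 mA.
I_C = β·I_B = 200×0.00809 = 1.62 mA, and I_E = (β+1)I_B = 1.63 mA.
V_CE = V_CC − I_C·R_C − I_E·R_E = 12 − 1.62×3.3 − 1.63×2.2 = 3.08 V.
V_CE = 3.08 V > 0.2 V confirms active-region operation.

I_C ≈ 1.6 mA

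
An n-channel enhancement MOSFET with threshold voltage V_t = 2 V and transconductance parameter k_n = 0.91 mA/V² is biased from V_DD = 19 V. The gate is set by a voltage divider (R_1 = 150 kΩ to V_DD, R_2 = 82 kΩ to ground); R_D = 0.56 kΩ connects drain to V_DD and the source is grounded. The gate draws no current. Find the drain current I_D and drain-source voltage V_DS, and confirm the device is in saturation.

I_D ≈ 10 mA, V_DS ≈ 13 V

V_G = V_DD·R_2/(R_1+R_2) = 19×82/232 = 6.72 V. With the source grounded, V_GS = V_G = 6.72 V.
Assume saturation: I_D = (k_n/2)(V_GS − V_t)² = (0.91/2)×(6.72 − 2)² = 0.455×4.72² = 10.1 mA.
V_DS = V_DD − I_D·R_D = 19 − 10.1×0.56 = 13.3 V.
Saturation requires V_DS ≥ V_GS − V_t = 4.72 V; 13.3 ≥ 4.72 ✓.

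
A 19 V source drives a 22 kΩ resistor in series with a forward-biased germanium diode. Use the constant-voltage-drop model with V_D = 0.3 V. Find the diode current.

KVL around the loop: 19 = V_D + I·R = 0.3 + I × 22 kΩ.
So I = (19 − 0.3) / 22 kΩ = 18.7 / 22 = 0.85 mA.

I ≈ 0.85 mA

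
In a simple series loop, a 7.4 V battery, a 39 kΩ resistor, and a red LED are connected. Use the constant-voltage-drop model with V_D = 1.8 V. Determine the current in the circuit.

KVL around the loop: 7.4 = V_D + I·R = 1.8 + I × 39 kΩ.
So I = (7.4 − 1.8) / 39 kΩ = 5.6 / 39 = 0.144 mA.

I ≈ 0.14 mA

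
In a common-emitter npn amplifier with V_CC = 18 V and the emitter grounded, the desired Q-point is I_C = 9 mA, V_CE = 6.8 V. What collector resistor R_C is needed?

R_C ≈ 1.2 kΩ

Collector loop: V_CC = I_C·R_C + V_CE.
R_C = (V_CC − V_CE)/I_C = (18 − 6.8)/9 = 1.24 kΩ.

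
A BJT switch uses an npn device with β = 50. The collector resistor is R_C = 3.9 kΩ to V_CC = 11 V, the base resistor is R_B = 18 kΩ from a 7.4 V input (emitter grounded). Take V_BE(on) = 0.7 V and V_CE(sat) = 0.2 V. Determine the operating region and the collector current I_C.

Assume active: I_B = (7.4 − 0.7)/18 = 0.372 mA, giving I_C = β·I_B = 18.6 mA.
But then V_CE = 11 − 18.6×3.9 = -61.6 V < V_CE(sat) = 0.2 V — impossible in the active region.
So the transistor is saturated. With V_CE = 0.2 V, I_C = (V_CC − 0.2)/R_C = 10.8/3.9 = 2.77 mA.
Check: β·I_B = 18.6 mA > I_C = 2.77 mA, confirming saturation.

saturation; I_C ≈ 2.8 mA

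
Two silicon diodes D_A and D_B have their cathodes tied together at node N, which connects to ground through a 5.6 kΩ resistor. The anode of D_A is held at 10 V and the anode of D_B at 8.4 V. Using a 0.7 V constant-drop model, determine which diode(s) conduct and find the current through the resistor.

Only D_A conducts; I_R ≈ 1.7 mA

Assume both conduct. Then node N would need to be at both 10−0.7 = 9.3 V and 8.4−0.7 = 7.7 V, which is impossible.
Assume only D_A conducts: V_N = 10 − 0.7 = 9.3 V, so I_R = 9.3/5.6 = 1.66 mA.
Check D_B: its anode-to-cathode voltage is 8.4 − 9.3 = -0.9 V < 0.7 V, so it is off. The assumption is consistent.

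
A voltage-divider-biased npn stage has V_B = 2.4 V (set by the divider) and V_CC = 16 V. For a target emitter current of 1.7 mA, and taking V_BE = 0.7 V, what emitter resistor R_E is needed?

R_E ≈ 1 kΩ

V_E = V_B − V_BE = 2.4 − 0.7 = 1.7 V.
R_E = V_E / I_E = 1.7 / 1.7 = 1 kΩ.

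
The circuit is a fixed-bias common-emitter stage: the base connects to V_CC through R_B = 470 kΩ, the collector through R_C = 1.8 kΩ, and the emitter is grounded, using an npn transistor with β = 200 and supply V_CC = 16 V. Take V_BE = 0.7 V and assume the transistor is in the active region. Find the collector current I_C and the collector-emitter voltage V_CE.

I_C ≈ 6.5 mA, V_CE ≈ 4.3 V

Base loop: V_CC = I_B·R_B + V_BE, so I_B = (16 − 0.7)/470 kΩ = 0.0326 mA.
In the active region I_C = β·I_B = 200 × 0.0326 = 6.51 mA.
Collector loop: V_CE = V_CC − I_C·R_C = 16 − 6.51×1.8 = 4.28 V.
Since V_CE = 4.28 V > V_CE(sat) ≈ 0.2 V, the transistor is in the active region as assumed.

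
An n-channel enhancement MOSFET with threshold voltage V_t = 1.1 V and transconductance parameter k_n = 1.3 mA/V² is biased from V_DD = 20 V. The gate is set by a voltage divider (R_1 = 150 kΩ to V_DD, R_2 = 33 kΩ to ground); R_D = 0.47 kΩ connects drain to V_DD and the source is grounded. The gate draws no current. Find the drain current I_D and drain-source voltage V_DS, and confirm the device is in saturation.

V_G = V_DD·R_2/(R_1+R_2) = 20×33/183 = 3.61 V. With the source grounded, V_GS = V_G = 3.61 V.
Assume saturation: I_D = (k_n/2)(V_GS − V_t)² = (1.3/2)×(3.61 − 1.1)² = 0.65×2.51² = 4.08 mA.
V_DS = V_DD − I_D·R_D = 20 − 4.08×0.47 = 18.1 V.
Saturation requires V_DS ≥ V_GS − V_t = 2.51 V; 18.1 ≥ 2.51 ✓.

I_D ≈ 4.1 mA, V_DS ≈ 18 V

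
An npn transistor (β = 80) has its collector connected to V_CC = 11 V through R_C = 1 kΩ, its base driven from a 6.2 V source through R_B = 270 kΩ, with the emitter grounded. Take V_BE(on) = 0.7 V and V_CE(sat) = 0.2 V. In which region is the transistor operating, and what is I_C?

Assume active. Base-emitter loop: I_B = (V_BB − V_BE)/R_B = (6.2 − 0.7)/270 = 0.0204 mA.
I_C = β·I_B = 80×0.0204 = 1.63 mA.
V_CE = V_CC − I_C·R_C = 11 − 1.63×1 = 9.37 V > V_CE(sat), so the active-region assumption holds.

active; I_C ≈ 1.6 mA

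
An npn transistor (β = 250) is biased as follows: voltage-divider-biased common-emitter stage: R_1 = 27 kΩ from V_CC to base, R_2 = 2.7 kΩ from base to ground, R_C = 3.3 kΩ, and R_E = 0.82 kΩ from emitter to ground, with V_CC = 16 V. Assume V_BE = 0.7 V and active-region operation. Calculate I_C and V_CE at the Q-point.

I_C ≈ 0.91 mA, V_CE ≈ 12 V

Thevenize the base divider: V_Th = V_CC·R_2/(R_1+R_2) = 16×2.7/29.7 = 1.45 V, R_Th = R_1‖R_2 = 2.45 kΩ.
Base-emitter loop: V_Th = I_B·R_Th + V_BE + (β+1)I_B·R_E, so I_B = (1.45 − 0.7) / (2.45 + 251×0.82) = 0.00362 mA.
I_C = β·I_B = 250×0.00362 = 0.906 mA, and I_E = (β+1)I_B = 0.909 mA.
V_CE = V_CC − I_C·R_C − I_E·R_E = 16 − 0.906×3.3 − 0.909×0.82 = 12.3 V.
V_CE = 12.3 V > 0.2 V confirms active-region operation.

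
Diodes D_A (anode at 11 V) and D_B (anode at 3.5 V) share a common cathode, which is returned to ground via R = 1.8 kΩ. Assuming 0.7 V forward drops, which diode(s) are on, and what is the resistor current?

Assume both conduct. Then node N would need to be at both 11−0.7 = 10.3 V and 3.5−0.7 = 2.8 V, which is impossible.
Assume only D_A conducts: V_N = 11 − 0.7 = 10.3 V, so I_R = 10.3/1.8 = 5.72 mA.
Check D_B: its anode-to-cathode voltage is 3.5 − 10.3 = -6.8 V < 0.7 V, so it is off. The assumption is consistent.

Only D_A conducts; I_R ≈ 5.7 mA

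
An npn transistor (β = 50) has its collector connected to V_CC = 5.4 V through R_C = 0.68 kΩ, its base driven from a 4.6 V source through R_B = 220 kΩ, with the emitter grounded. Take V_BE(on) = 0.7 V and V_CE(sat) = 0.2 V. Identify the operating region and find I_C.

Assume active. Base-emitter loop: I_B = (V_BB − V_BE)/R_B = (4.6 − 0.7)/220 = 0.0177 mA.
I_C = β·I_B = 50×0.0177 = 0.886 mA.
V_CE = V_CC − I_C·R_C = 5.4 − 0.886×0.68 = 4.8 V > V_CE(sat), so the active-region assumption holds.

active; I_C ≈ 0.89 mA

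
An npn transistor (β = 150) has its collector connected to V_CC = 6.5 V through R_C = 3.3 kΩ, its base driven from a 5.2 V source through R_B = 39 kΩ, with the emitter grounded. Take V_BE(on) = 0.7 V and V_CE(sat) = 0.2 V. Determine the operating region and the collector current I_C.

Assume active: I_B = (5.2 − 0.7)/39 = 0.115 mA, giving I_C = β·I_B = 17.3 mA.
But then V_CE = 6.5 − 17.3×3.3 = -50.6 V < V_CE(sat) = 0.2 V — impossible in the active region.
So the transistor is saturated. With V_CE = 0.2 V, I_C = (V_CC − 0.2)/R_C = 6.3/3.3 = 1.91 mA.
Check: β·I_B = 17.3 mA > I_C = 1.91 mA, confirming saturation.

saturation; I_C ≈ 1.9 mA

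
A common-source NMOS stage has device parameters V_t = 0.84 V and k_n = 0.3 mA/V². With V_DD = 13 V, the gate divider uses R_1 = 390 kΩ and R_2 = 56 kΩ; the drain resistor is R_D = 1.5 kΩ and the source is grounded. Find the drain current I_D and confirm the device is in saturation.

I_D ≈ 0.094 mA

V_G = V_DD·R_2/(R_1+R_2) = 13×56/446 = 1.63 V. With the source grounded, V_GS = V_G = 1.63 V.
Assume saturation: I_D = (k_n/2)(V_GS − V_t)² = (0.3/2)×(1.63 − 0.84)² = 0.15×0.792² = 0.0942 mA.
V_DS = V_DD − I_D·R_D = 13 − 0.0942×1.5 = 12.9 V.
Saturation requires V_DS ≥ V_GS − V_t = 0.792 V; 12.9 ≥ 0.792 ✓.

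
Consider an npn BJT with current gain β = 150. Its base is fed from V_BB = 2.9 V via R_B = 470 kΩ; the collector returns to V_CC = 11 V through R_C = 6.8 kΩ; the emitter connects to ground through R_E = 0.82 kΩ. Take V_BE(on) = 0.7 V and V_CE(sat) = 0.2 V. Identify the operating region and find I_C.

active; I_C ≈ 0.56 mA

Assume active. Base-emitter loop: I_B = (V_BB − V_BE)/(R_B + (β+1)R_E) = (2.9 − 0.7)/(470 + 151×0.82) = 0.0037 mA.
I_C = β·I_B = 150×0.0037 = 0.556 mA.
V_CE = V_CC − I_C·R_C − I_E·R_E = 11 − 0.556×6.8 − 0.559×0.82 = 6.76 V > V_CE(sat), so the active-region assumption holds.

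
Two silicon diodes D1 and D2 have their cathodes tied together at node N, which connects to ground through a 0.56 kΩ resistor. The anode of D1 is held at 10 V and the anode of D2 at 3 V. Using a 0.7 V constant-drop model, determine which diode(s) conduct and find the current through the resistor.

Only D1 conducts; I_R ≈ 17 mA

Assume both conduct. Then node N would need to be at both 10−0.7 = 9.3 V and 3−0.7 = 2.3 V, which is impossible.
Assume only D1 conducts: V_N = 10 − 0.7 = 9.3 V, so I_R = 9.3/0.56 = 16.6 mA.
Check D2: its anode-to-cathode voltage is 3 − 9.3 = -6.3 V < 0.7 V, so it is off. The assumption is consistent.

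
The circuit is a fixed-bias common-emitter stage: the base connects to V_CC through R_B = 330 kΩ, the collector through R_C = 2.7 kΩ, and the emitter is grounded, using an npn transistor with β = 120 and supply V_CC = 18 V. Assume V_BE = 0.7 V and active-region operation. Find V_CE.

Base loop: V_CC = I_B·R_B + V_BE, so I_B = (18 − 0.7)/330 kΩ = 0.0524 mA.
In the active region I_C = β·I_B = 120 × 0.0524 = 6.29 mA.
Collector loop: V_CE = V_CC − I_C·R_C = 18 − 6.29×2.7 = 1.01 V.
Since V_CE = 1.01 V > V_CE(sat) ≈ 0.2 V, the transistor is in the active region as assumed.

V_CE ≈ 1 V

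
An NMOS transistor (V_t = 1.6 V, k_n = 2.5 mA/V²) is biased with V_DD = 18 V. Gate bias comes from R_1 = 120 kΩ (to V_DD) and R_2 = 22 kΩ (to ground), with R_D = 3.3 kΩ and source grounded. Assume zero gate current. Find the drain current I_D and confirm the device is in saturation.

I_D ≈ 1.8 mA

V_G = V_DD·R_2/(R_1+R_2) = 18×22/142 = 2.79 V. With the source grounded, V_GS = V_G = 2.79 V.
Assume saturation: I_D = (k_n/2)(V_GS − V_t)² = (2.5/2)×(2.79 − 1.6)² = 1.25×1.19² = 1.77 mA.
V_DS = V_DD − I_D·R_D = 18 − 1.77×3.3 = 12.2 V.
Saturation requires V_DS ≥ V_GS − V_t = 1.19 V; 12.2 ≥ 1.19 ✓.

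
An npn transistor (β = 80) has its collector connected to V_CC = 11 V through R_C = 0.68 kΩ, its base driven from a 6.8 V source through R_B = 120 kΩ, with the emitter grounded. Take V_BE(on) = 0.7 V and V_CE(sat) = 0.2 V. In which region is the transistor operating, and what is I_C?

active; I_C ≈ 4.1 mA

Assume active. Base-emitter loop: I_B = (V_BB − V_BE)/R_B = (6.8 − 0.7)/120 = 0.0508 mA.
I_C = β·I_B = 80×0.0508 = 4.07 mA.
V_CE = V_CC − I_C·R_C = 11 − 4.07×0.68 = 8.23 V > V_CE(sat), so the active-region assumption holds.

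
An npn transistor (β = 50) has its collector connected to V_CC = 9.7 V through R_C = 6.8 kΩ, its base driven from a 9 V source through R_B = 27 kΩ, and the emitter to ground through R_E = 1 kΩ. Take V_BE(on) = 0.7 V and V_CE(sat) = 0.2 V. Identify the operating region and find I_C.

saturation; I_C ≈ 1.2 mA

Assume active: I_B = (9 − 0.7)/(27 + 51×1) = 0.106 mA, I_C = β·I_B = 5.32 mA.
Then V_CE = 9.7 − 5.32×6.8 − 5.43×1 = -31.9 V < 0.2 V — the active assumption fails.
Re-solve with V_CE = 0.2 V. KCL at the emitter: V_E/R_E = (V_BB−0.7−V_E)/R_B + (V_CC−0.2−V_E)/R_C, giving V_E = 1.44 V.
I_C = (V_CC − 0.2 − V_E)/R_C = (9.5 − 1.44)/6.8 = 1.19 mA.
Check: I_B = (8.3 − 1.44)/27 = 0.254 mA, and β·I_B = 12.7 mA > I_C, confirming saturation.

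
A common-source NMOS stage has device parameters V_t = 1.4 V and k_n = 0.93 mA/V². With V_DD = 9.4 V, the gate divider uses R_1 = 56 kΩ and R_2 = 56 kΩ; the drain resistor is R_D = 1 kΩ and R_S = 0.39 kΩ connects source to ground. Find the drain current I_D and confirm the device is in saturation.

V_G = V_DD·R_2/(R_1+R_2) = 9.4×56/112 = 4.7 V.
Assume saturation: I_D = (k_n/2)(V_GS − V_t)² with V_GS = V_G − I_D·R_S = 4.7 − 0.39·I_D.
Substituting gives 0.0707·I_D² − 2.2·I_D + 5.06 = 0, with roots I_D = 2.51 or 28.6 mA.
The root I_D = 28.6 mA gives V_GS = -6.44 V ≤ V_t, so take I_D = 2.51 mA.
Then V_GS = 3.72 V and V_DS = V_DD − I_D(R_D+R_S) = 9.4 − 2.51×1.39 = 5.91 V.
Saturation requires V_DS ≥ V_GS − V_t = 2.32 V; 5.91 ≥ 2.32 ✓.

I_D ≈ 2.5 mA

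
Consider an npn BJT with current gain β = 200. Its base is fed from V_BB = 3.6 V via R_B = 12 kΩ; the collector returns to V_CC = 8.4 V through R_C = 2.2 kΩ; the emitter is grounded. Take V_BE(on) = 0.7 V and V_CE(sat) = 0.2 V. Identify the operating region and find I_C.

saturation; I_C ≈ 3.7 mA

Assume active: I_B = (3.6 − 0.7)/12 = 0.242 mA, giving I_C = β·I_B = 48.3 mA.
But then V_CE = 8.4 − 48.3×2.2 = -97.9 V < V_CE(sat) = 0.2 V — impossible in the active region.
So the transistor is saturated. With V_CE = 0.2 V, I_C = (V_CC − 0.2)/R_C = 8.2/2.2 = 3.73 mA.
Check: β·I_B = 48.3 mA > I_C = 3.73 mA, confirming saturation.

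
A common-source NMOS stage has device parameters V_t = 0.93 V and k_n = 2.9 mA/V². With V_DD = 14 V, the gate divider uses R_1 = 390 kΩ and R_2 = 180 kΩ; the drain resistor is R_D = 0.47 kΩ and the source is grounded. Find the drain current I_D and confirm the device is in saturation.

V_G = V_DD·R_2/(R_1+R_2) = 14×180/570 = 4.42 V. With the source grounded, V_GS = V_G = 4.42 V.
Assume saturation: I_D = (k_n/2)(V_GS − V_t)² = (2.9/2)×(4.42 − 0.93)² = 1.45×3.49² = 17.7 mA.
V_DS = V_DD − I_D·R_D = 14 − 17.7×0.47 = 5.69 V.
Saturation requires V_DS ≥ V_GS − V_t = 3.49 V; 5.69 ≥ 3.49 ✓.

I_D ≈ 18 mA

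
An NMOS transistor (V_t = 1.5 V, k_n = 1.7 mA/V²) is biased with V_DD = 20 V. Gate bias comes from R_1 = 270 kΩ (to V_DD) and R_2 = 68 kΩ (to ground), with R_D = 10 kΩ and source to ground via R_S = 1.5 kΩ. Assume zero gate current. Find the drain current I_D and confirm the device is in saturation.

I_D ≈ 0.97 mA

V_G = V_DD·R_2/(R_1+R_2) = 20×68/338 = 4.02 V.
Assume saturation: I_D = (k_n/2)(V_GS − V_t)² with V_GS = V_G − I_D·R_S = 4.02 − 1.5·I_D.
Substituting gives 1.91·I_D² − 7.44·I_D + 5.41 = 0, with roots I_D = 0.97 or 2.92 mA.
The root I_D = 2.92 mA gives V_GS = -0.353 V ≤ V_t, so take I_D = 0.97 mA.
Then V_GS = 2.57 V and V_DS = V_DD − I_D(R_D+R_S) = 20 − 0.97×11.5 = 8.84 V.
Saturation requires V_DS ≥ V_GS − V_t = 1.07 V; 8.84 ≥ 1.07 ✓.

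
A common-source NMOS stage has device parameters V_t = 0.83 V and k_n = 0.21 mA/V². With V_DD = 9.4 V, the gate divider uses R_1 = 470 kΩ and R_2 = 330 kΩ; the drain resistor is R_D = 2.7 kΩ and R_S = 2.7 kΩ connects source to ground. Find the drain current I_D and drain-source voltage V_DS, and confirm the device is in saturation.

V_G = V_DD·R_2/(R_1+R_2) = 9.4×330/800 = 3.88 V.
Assume saturation: I_D = (k_n/2)(V_GS − V_t)² with V_GS = V_G − I_D·R_S = 3.88 − 2.7·I_D.
Substituting gives 0.765·I_D² − 2.73·I_D + 0.975 = 0, with roots I_D = 0.403 or 3.16 mA.
The root I_D = 3.16 mA gives V_GS = -4.66 V ≤ V_t, so take I_D = 0.403 mA.
Then V_GS = 2.79 V and V_DS = V_DD − I_D(R_D+R_S) = 9.4 − 0.403×5.4 = 7.22 V.
Saturation requires V_DS ≥ V_GS − V_t = 1.96 V; 7.22 ≥ 1.96 ✓.

I_D ≈ 0.4 mA, V_DS ≈ 7.2 V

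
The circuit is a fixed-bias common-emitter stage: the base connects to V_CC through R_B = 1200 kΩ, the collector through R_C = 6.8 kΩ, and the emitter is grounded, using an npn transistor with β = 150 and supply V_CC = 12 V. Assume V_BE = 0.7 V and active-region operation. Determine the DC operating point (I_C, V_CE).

Base loop: V_CC = I_B·R_B + V_BE, so I_B = (12 − 0.7)/1200 kΩ = 0.00942 mA.
In the active region I_C = β·I_B = 150 × 0.00942 = 1.41 mA.
Collector loop: V_CE = V_CC − I_C·R_C = 12 − 1.41×6.8 = 2.39 V.
Since V_CE = 2.39 V > V_CE(sat) ≈ 0.2 V, the transistor is in the active region as assumed.

I_C ≈ 1.4 mA, V_CE ≈ 2.4 V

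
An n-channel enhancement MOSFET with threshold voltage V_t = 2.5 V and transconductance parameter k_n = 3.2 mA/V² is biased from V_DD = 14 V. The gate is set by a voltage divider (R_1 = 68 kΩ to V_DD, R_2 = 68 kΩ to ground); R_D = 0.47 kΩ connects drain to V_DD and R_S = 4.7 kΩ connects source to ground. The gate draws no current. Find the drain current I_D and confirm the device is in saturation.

V_G = V_DD·R_2/(R_1+R_2) = 14×68/136 = 7 V.
Assume saturation: I_D = (k_n/2)(V_GS − V_t)² with V_GS = V_G − I_D·R_S = 7 − 4.7·I_D.
Substituting gives 35.3·I_D² − 68.7·I_D + 32.4 = 0, with roots I_D = 0.806 or 1.14 mA.
The root I_D = 1.14 mA gives V_GS = 1.66 V ≤ V_t, so take I_D = 0.806 mA.
Then V_GS = 3.21 V and V_DS = V_DD − I_D(R_D+R_S) = 14 − 0.806×5.17 = 9.83 V.
Saturation requires V_DS ≥ V_GS − V_t = 0.71 V; 9.83 ≥ 0.71 ✓.

I_D ≈ 0.81 mA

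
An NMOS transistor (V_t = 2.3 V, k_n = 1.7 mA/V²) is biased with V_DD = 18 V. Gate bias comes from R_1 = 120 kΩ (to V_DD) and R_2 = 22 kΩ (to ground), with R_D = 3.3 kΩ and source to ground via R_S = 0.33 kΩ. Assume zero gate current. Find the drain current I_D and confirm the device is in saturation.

V_G = V_DD·R_2/(R_1+R_2) = 18×22/142 = 2.79 V.
Assume saturation: I_D = (k_n/2)(V_GS − V_t)² with V_GS = V_G − I_D·R_S = 2.79 − 0.33·I_D.
Substituting gives 0.0926·I_D² − 1.27·I_D + 0.203 = 0, with roots I_D = 0.161 or 13.6 mA.
The root I_D = 13.6 mA gives V_GS = -1.7 V ≤ V_t, so take I_D = 0.161 mA.
Then V_GS = 2.74 V and V_DS = V_DD − I_D(R_D+R_S) = 18 − 0.161×3.63 = 17.4 V.
Saturation requires V_DS ≥ V_GS − V_t = 0.436 V; 17.4 ≥ 0.436 ✓.

I_D ≈ 0.16 mA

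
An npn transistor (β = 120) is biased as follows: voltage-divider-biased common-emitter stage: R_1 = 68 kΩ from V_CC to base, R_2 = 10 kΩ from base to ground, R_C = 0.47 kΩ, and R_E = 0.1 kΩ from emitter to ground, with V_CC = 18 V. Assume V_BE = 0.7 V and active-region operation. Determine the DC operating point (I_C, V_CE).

Thevenize the base divider: V_Th = V_CC·R_2/(R_1+R_2) = 18×10/78 = 2.31 V, R_Th = R_1‖R_2 = 8.72 kΩ.
Base-emitter loop: V_Th = I_B·R_Th + V_BE + (β+1)I_B·R_E, so I_B = (2.31 − 0.7) / (8.72 + 121×0.1) = 0.0772 mA.
I_C = β·I_B = 120×0.0772 = 9.27 mA, and I_E = (β+1)I_B = 9.34 mA.
V_CE = V_CC − I_C·R_C − I_E·R_E = 18 − 9.27×0.47 − 9.34×0.1 = 12.7 V.
V_CE = 12.7 V > 0.2 V confirms active-region operation.

I_C ≈ 9.3 mA, V_CE ≈ 13 V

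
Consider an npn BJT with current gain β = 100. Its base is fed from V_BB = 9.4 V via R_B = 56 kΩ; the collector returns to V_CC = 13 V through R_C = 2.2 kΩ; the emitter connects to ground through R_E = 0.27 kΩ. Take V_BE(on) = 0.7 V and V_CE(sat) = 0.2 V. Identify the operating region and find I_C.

saturation; I_C ≈ 5.2 mA

Assume active: I_B = (9.4 − 0.7)/(56 + 101×0.27) = 0.104 mA, I_C = β·I_B = 10.4 mA.
Then V_CE = 13 − 10.4×2.2 − 10.6×0.27 = -12.8 V < 0.2 V — the active assumption fails.
Re-solve with V_CE = 0.2 V. KCL at the emitter: V_E/R_E = (V_BB−0.7−V_E)/R_B + (V_CC−0.2−V_E)/R_C, giving V_E = 1.43 V.
I_C = (V_CC − 0.2 − V_E)/R_C = (12.8 − 1.43)/2.2 = 5.17 mA.
Check: I_B = (8.7 − 1.43)/56 = 0.13 mA, and β·I_B = 13 mA > I_C, confirming saturation.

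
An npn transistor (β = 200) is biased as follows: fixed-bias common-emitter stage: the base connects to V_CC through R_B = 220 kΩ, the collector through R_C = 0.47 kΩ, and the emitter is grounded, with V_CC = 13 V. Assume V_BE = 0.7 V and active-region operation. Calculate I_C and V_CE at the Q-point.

Base loop: V_CC = I_B·R_B + V_BE, so I_B = (13 − 0.7)/220 kΩ = 0.0559 mA.
In the active region I_C = β·I_B = 200 × 0.0559 = 11.2 mA.
Collector loop: V_CE = V_CC − I_C·R_C = 13 − 11.2×0.47 = 7.74 V.
Since V_CE = 7.74 V > V_CE(sat) ≈ 0.2 V, the transistor is in the active region as assumed.

I_C ≈ 11 mA, V_CE ≈ 7.7 V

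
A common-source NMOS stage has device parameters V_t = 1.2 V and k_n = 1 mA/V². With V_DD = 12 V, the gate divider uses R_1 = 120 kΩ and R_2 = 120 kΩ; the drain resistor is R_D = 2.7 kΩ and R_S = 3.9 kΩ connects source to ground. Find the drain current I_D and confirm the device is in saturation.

I_D ≈ 0.89 mA

V_G = V_DD·R_2/(R_1+R_2) = 12×120/240 = 6 V.
Assume saturation: I_D = (k_n/2)(V_GS − V_t)² with V_GS = V_G − I_D·R_S = 6 − 3.9·I_D.
Substituting gives 7.6·I_D² − 19.7·I_D + 11.5 = 0, with roots I_D = 0.889 or 1.7 mA.
The root I_D = 1.7 mA gives V_GS = -0.646 V ≤ V_t, so take I_D = 0.889 mA.
Then V_GS = 2.53 V and V_DS = V_DD − I_D(R_D+R_S) = 12 − 0.889×6.6 = 6.13 V.
Saturation requires V_DS ≥ V_GS − V_t = 1.33 V; 6.13 ≥ 1.33 ✓.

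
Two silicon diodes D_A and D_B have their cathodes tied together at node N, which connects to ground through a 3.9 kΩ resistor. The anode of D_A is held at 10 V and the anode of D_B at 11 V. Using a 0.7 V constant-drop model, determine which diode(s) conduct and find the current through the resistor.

Only D_B conducts; I_R ≈ 2.6 mA

Assume both conduct. Then node N would need to be at both 10−0.7 = 9.3 V and 11−0.7 = 10.3 V, which is impossible.
Assume only D_B conducts: V_N = 11 − 0.7 = 10.3 V, so I_R = 10.3/3.9 = 2.64 mA.
Check D_A: its anode-to-cathode voltage is 10 − 10.3 = -0.3 V < 0.7 V, so it is off. The assumption is consistent.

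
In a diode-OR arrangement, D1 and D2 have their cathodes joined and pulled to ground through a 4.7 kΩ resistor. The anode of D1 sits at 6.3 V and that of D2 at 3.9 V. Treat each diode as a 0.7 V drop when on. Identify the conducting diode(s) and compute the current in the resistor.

Only D1 conducts; I_R ≈ 1.2 mA

Assume both conduct. Then node N would need to be at both 6.3−0.7 = 5.6 V and 3.9−0.7 = 3.2 V, which is impossible.
Assume only D1 conducts: V_N = 6.3 − 0.7 = 5.6 V, so I_R = 5.6/4.7 = 1.19 mA.
Check D2: its anode-to-cathode voltage is 3.9 − 5.6 = -1.7 V < 0.7 V, so it is off. The assumption is consistent.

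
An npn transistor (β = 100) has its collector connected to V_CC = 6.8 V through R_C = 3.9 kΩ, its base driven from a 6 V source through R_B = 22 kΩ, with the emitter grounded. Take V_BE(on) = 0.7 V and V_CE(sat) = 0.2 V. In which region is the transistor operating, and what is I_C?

Assume active: I_B = (6 − 0.7)/22 = 0.241 mA, giving I_C = β·I_B = 24.1 mA.
But then V_CE = 6.8 − 24.1×3.9 = -87.2 V < V_CE(sat) = 0.2 V — impossible in the active region.
So the transistor is saturated. With V_CE = 0.2 V, I_C = (V_CC − 0.2)/R_C = 6.6/3.9 = 1.69 mA.
Check: β·I_B = 24.1 mA > I_C = 1.69 mA, confirming saturation.

saturation; I_C ≈ 1.7 mA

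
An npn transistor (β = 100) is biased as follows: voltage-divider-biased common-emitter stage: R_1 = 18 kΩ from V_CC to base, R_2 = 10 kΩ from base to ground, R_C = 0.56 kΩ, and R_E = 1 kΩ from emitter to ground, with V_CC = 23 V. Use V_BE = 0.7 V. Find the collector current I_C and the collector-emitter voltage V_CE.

Thevenize the base divider: V_Th = V_CC·R_2/(R_1+R_2) = 23×10/28 = 8.21 V, R_Th = R_1‖R_2 = 6.43 kΩ.
Base-emitter loop: V_Th = I_B·R_Th + V_BE + (β+1)I_B·R_E, so I_B = (8.21 − 0.7) / (6.43 + 101×1) = 0.0699 mA.
I_C = β·I_B = 100×0.0699 = 6.99 mA, and I_E = (β+1)I_B = 7.06 mA.
V_CE = V_CC − I_C·R_C − I_E·R_E = 23 − 6.99×0.56 − 7.06×1 = 12 V.
V_CE = 12 V > 0.2 V confirms active-region operation.

I_C ≈ 7 mA, V_CE ≈ 12 V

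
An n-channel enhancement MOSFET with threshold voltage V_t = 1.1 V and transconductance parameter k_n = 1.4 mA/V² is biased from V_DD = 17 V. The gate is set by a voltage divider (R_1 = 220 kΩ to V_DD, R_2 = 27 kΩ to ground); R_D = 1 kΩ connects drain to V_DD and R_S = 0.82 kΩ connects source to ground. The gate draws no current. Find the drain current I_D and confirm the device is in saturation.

V_G = V_DD·R_2/(R_1+R_2) = 17×27/247 = 1.86 V.
Assume saturation: I_D = (k_n/2)(V_GS − V_t)² with V_GS = V_G − I_D·R_S = 1.86 − 0.82·I_D.
Substituting gives 0.471·I_D² − 1.87·I_D + 0.403 = 0, with roots I_D = 0.228 or 3.75 mA.
The root I_D = 3.75 mA gives V_GS = -1.21 V ≤ V_t, so take I_D = 0.228 mA.
Then V_GS = 1.67 V and V_DS = V_DD − I_D(R_D+R_S) = 17 − 0.228×1.82 = 16.6 V.
Saturation requires V_DS ≥ V_GS − V_t = 0.571 V; 16.6 ≥ 0.571 ✓.

I_D ≈ 0.23 mA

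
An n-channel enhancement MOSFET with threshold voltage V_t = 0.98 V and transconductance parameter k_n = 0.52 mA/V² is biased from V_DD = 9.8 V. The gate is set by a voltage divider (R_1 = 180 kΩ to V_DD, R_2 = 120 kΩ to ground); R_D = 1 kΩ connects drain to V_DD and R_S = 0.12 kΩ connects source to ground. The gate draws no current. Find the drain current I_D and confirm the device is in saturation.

V_G = V_DD·R_2/(R_1+R_2) = 9.8×120/300 = 3.92 V.
Assume saturation: I_D = (k_n/2)(V_GS − V_t)² with V_GS = V_G − I_D·R_S = 3.92 − 0.12·I_D.
Substituting gives 0.00374·I_D² − 1.18·I_D + 2.25 = 0, with roots I_D = 1.91 or 314 mA.
The root I_D = 314 mA gives V_GS = -33.8 V ≤ V_t, so take I_D = 1.91 mA.
Then V_GS = 3.69 V and V_DS = V_DD − I_D(R_D+R_S) = 9.8 − 1.91×1.12 = 7.66 V.
Saturation requires V_DS ≥ V_GS − V_t = 2.71 V; 7.66 ≥ 2.71 ✓.

I_D ≈ 1.9 mA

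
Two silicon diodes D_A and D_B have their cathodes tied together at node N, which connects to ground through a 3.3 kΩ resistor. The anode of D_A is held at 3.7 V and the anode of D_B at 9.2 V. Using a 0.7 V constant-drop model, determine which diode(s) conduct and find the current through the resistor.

Assume both conduct. Then node N would need to be at both 3.7−0.7 = 3 V and 9.2−0.7 = 8.5 V, which is impossible.
Assume only D_B conducts: V_N = 9.2 − 0.7 = 8.5 V, so I_R = 8.5/3.3 = 2.58 mA.
Check D_A: its anode-to-cathode voltage is 3.7 − 8.5 = -4.8 V < 0.7 V, so it is off. The assumption is consistent.

Only D_B conducts; I_R ≈ 2.6 mA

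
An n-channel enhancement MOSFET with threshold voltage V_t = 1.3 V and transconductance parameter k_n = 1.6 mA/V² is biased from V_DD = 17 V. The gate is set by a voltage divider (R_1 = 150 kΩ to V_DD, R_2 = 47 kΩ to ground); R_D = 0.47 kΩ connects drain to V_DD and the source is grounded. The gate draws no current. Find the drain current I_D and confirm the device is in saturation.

V_G = V_DD·R_2/(R_1+R_2) = 17×47/197 = 4.06 V. With the source grounded, V_GS = V_G = 4.06 V.
Assume saturation: I_D = (k_n/2)(V_GS − V_t)² = (1.6/2)×(4.06 − 1.3)² = 0.8×2.76² = 6.08 mA.
V_DS = V_DD − I_D·R_D = 17 − 6.08×0.47 = 14.1 V.
Saturation requires V_DS ≥ V_GS − V_t = 2.76 V; 14.1 ≥ 2.76 ✓.

I_D ≈ 6.1 mA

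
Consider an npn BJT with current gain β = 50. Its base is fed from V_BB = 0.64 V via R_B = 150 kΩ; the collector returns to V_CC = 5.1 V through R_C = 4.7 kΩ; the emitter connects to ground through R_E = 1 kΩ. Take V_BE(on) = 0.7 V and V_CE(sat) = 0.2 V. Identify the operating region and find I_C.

V_BB = 0.64 V ≤ V_BE(on) = 0.7 V, so the base-emitter junction is not forward biased.
The transistor is in cutoff: I_B = I_C = 0.

cutoff; I_C ≈ 0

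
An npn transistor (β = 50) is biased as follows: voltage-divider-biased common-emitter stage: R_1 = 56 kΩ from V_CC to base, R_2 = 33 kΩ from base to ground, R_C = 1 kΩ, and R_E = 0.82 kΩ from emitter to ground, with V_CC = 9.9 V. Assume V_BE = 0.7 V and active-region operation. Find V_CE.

V_CE ≈ 5.5 V

Thevenize the base divider: V_Th = V_CC·R_2/(R_1+R_2) = 9.9×33/89 = 3.67 V, R_Th = R_1‖R_2 = 20.8 kΩ.
Base-emitter loop: V_Th = I_B·R_Th + V_BE + (β+1)I_B·R_E, so I_B = (3.67 − 0.7) / (20.8 + 51×0.82) = 0.0475 mA.
I_C = β·I_B = 50×0.0475 = 2.37 mA, and I_E = (β+1)I_B = 2.42 mA.
V_CE = V_CC − I_C·R_C − I_E·R_E = 9.9 − 2.37×1 − 2.42×0.82 = 5.54 V.
V_CE = 5.54 V > 0.2 V confirms active-region operation.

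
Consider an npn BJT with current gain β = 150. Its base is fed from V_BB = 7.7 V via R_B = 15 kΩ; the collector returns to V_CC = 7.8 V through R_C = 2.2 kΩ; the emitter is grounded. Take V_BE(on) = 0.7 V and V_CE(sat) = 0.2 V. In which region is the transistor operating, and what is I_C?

saturation; I_C ≈ 3.5 mA

Assume active: I_B = (7.7 − 0.7)/15 = 0.467 mA, giving I_C = β·I_B = 70 mA.
But then V_CE = 7.8 − 70×2.2 = -146 V < V_CE(sat) = 0.2 V — impossible in the active region.
So the transistor is saturated. With V_CE = 0.2 V, I_C = (V_CC − 0.2)/R_C = 7.6/2.2 = 3.45 mA.
Check: β·I_B = 70 mA > I_C = 3.45 mA, confirming saturation.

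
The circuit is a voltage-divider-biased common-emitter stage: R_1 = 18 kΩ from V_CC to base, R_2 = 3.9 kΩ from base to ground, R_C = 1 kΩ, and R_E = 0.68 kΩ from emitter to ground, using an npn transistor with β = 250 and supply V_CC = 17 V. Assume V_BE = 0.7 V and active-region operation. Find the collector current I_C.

Thevenize the base divider: V_Th = V_CC·R_2/(R_1+R_2) = 17×3.9/21.9 = 3.03 V, R_Th = R_1‖R_2 = 3.21 kΩ.
Base-emitter loop: V_Th = I_B·R_Th + V_BE + (β+1)I_B·R_E, so I_B = (3.03 − 0.7) / (3.21 + 251×0.68) = 0.0134 mA.
I_C = β·I_B = 250×0.0134 = 3.35 mA, and I_E = (β+1)I_B = 3.36 mA.
V_CE = V_CC − I_C·R_C − I_E·R_E = 17 − 3.35×1 − 3.36×0.68 = 11.4 V.
V_CE = 11.4 V > 0.2 V confirms active-region operation.

I_C ≈ 3.3 mA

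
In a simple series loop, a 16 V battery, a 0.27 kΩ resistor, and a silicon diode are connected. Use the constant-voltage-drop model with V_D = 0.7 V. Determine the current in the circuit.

KVL around the loop: 16 = V_D + I·R = 0.7 + I × 0.27 kΩ.
So I = (16 − 0.7) / 0.27 kΩ = 15.3 / 0.27 = 56.7 mA.

I ≈ 57 mA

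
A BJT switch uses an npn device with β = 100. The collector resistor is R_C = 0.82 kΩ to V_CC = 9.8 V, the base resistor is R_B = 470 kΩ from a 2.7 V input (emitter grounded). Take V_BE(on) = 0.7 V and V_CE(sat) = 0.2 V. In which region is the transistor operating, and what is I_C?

active; I_C ≈ 0.43 mA

Assume active. Base-emitter loop: I_B = (V_BB − V_BE)/R_B = (2.7 − 0.7)/470 = 0.00426 mA.
I_C = β·I_B = 100×0.00426 = 0.426 mA.
V_CE = V_CC − I_C·R_C = 9.8 − 0.426×0.82 = 9.45 V > V_CE(sat), so the active-region assumption holds.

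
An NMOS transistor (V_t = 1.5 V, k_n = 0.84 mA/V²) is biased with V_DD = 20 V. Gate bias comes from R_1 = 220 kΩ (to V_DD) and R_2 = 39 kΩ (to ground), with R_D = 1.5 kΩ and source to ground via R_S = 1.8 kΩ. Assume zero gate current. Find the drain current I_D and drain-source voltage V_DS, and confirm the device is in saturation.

V_G = V_DD·R_2/(R_1+R_2) = 20×39/259 = 3.01 V.
Assume saturation: I_D = (k_n/2)(V_GS − V_t)² with V_GS = V_G − I_D·R_S = 3.01 − 1.8·I_D.
Substituting gives 1.36·I_D² − 3.29·I_D + 0.96 = 0, with roots I_D = 0.34 or 2.07 mA.
The root I_D = 2.07 mA gives V_GS = -0.722 V ≤ V_t, so take I_D = 0.34 mA.
Then V_GS = 2.4 V and V_DS = V_DD − I_D(R_D+R_S) = 20 − 0.34×3.3 = 18.9 V.
Saturation requires V_DS ≥ V_GS − V_t = 0.9 V; 18.9 ≥ 0.9 ✓.

I_D ≈ 0.34 mA, V_DS ≈ 19 V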